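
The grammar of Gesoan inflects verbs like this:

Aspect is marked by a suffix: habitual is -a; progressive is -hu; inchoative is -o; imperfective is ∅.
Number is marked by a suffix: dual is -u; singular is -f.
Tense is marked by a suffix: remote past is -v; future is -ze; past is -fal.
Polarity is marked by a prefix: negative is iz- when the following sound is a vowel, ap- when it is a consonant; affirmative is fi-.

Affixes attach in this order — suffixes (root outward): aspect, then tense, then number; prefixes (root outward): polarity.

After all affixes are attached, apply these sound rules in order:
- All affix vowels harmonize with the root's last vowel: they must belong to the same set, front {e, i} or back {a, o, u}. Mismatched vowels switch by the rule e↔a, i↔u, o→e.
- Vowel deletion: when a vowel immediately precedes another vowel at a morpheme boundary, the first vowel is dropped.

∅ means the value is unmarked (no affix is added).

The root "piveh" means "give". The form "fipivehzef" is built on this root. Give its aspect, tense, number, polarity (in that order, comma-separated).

Segment: fi-piveh-ze-f.
aspect: ∅ → imperfective.
tense: -ze → future.
number: -f → singular.
polarity: fi- → affirmative.

imperfective, future, singular, affirmative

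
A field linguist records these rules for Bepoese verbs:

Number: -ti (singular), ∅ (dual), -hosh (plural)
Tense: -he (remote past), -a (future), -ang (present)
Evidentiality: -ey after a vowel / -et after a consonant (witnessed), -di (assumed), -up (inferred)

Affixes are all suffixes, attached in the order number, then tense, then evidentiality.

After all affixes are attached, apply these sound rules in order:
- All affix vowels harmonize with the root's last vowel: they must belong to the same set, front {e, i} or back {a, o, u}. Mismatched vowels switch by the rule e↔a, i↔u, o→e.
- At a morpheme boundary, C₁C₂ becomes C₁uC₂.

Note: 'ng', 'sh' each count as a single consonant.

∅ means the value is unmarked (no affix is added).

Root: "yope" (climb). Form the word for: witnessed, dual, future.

yopeeey

number = dual: zero marking, form stays yope.
Attach tense future -a → yopea.
Attach evidentiality witnessed -ey (after vowel 'a') → yopeaey.
Apply vowel harmony: yopeaey → yopeeey.
Epenthesis: no change.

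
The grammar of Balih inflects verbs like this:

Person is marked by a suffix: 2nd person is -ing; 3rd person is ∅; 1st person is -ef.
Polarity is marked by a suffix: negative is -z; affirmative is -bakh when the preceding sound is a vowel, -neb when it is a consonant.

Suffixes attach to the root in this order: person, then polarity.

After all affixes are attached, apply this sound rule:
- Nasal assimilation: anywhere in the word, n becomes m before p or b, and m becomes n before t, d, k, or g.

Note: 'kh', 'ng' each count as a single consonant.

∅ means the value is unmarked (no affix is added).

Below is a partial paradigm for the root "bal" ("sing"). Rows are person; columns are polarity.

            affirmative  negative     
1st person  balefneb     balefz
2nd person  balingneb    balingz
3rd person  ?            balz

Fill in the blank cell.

person = 3rd person: zero marking, form stays bal.
Attach polarity affirmative -neb (after consonant 'l') → balneb.
Nasal assimilation: no change.

balneb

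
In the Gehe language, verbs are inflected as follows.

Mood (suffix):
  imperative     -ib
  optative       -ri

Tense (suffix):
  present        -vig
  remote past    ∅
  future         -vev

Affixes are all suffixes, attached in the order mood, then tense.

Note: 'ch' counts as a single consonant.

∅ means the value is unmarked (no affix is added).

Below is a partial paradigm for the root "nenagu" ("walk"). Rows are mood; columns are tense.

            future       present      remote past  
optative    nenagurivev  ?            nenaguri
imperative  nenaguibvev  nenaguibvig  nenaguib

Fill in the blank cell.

Attach mood optative -ri → nenaguri.
Attach tense present -vig → nenagurivig.

nenagurivig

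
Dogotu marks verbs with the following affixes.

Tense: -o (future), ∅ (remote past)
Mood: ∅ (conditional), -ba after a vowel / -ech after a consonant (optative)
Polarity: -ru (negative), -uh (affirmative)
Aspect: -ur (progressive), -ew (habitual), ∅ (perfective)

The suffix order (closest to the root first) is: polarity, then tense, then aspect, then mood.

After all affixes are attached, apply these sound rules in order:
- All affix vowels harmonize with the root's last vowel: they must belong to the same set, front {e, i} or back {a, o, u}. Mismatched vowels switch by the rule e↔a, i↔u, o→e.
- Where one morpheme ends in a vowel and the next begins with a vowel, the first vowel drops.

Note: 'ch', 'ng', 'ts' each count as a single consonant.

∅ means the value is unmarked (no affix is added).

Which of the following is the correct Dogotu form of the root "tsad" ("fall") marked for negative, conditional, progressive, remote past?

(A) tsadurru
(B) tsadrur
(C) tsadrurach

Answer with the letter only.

Attach polarity negative -ru → tsadru.
tense = remote past: zero marking, form stays tsadru.
Attach aspect progressive -ur → tsadruur.
mood = conditional: zero marking, form stays tsadruur.
Vowel harmony: no change.
Apply vowel deletion: tsadruur → tsadrur.
So the correct form is tsadrur, option (B).
(C) tsadrurach is wrong: it uses optative instead of conditional for mood.
(A) tsadurru is wrong: it has the affixes in the wrong order.

B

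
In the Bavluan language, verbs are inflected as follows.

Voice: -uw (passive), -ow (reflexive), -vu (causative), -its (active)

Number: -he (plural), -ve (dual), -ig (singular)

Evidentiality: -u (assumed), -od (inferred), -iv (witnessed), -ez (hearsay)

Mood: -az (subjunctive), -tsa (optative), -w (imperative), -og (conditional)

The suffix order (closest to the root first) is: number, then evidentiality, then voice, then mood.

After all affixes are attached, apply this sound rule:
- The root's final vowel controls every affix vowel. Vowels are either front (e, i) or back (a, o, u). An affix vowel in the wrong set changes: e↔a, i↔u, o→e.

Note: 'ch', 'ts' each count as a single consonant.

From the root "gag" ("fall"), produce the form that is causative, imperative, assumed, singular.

Attach number singular -ig → gagig.
Attach evidentiality assumed -u → gagigu.
Attach voice causative -vu → gagiguvu.
Attach mood imperative -w → gagiguvuw.
Apply vowel harmony: gagiguvuw → gaguguvuw.

gaguguvuw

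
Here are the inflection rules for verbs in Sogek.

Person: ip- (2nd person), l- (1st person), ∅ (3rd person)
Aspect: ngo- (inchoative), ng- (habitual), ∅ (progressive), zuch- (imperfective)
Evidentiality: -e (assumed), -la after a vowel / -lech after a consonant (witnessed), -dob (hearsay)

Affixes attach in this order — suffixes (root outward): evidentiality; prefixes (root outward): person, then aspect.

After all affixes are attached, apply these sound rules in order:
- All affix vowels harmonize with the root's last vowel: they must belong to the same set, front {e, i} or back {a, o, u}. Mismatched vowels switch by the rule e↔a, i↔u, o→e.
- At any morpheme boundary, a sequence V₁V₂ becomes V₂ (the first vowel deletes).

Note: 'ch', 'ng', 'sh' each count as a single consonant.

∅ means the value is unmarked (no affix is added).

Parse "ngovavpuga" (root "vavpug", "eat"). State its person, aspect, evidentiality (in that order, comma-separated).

Segment: ngo-vavpug-e.
person: ∅ → 3rd person.
aspect: ngo- → inchoative.
evidentiality: -e → assumed.

3rd person, inchoative, assumed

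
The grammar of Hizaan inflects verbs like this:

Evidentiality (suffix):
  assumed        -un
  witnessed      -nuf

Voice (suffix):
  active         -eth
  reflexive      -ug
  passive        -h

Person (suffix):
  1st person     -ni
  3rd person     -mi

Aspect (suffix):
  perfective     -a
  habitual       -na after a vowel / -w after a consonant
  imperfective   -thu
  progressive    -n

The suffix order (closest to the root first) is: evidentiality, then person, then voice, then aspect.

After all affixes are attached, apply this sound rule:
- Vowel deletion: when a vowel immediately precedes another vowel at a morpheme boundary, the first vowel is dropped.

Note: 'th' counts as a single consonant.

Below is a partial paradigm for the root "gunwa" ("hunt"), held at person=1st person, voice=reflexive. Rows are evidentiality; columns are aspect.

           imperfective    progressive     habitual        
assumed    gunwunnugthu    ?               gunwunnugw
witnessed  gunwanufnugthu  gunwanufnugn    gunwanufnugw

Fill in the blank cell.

gunwunnugn

Attach evidentiality assumed -un → gunwaun.
Attach person 1st person -ni → gunwaunni.
Attach voice reflexive -ug → gunwaunniug.
Attach aspect progressive -n → gunwaunniugn.
Apply vowel deletion: gunwaunniugn → gunwunnugn.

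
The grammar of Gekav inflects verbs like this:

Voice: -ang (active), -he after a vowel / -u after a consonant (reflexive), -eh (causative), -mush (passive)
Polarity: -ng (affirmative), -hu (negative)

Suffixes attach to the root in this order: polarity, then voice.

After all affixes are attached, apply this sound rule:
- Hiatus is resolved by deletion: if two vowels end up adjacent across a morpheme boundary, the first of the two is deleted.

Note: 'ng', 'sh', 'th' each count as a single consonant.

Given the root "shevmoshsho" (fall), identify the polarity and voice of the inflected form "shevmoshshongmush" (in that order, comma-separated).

affirmative, passive

Segment: shevmoshsho-ng-mush.
polarity: -ng → affirmative.
voice: -mush → passive.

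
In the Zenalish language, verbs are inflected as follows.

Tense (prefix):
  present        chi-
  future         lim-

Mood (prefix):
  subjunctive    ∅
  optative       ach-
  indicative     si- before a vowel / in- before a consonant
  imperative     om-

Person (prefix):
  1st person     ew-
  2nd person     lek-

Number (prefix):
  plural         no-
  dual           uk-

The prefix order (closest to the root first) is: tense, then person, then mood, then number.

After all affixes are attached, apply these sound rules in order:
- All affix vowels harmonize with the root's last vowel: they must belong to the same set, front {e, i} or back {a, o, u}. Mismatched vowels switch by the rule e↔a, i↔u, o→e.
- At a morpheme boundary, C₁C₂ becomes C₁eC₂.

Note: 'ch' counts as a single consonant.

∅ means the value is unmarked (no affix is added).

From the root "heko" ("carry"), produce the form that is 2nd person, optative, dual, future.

ukachelakelumeheko

Attach tense future lim- → limheko.
Attach person 2nd person lek- → leklimheko.
Attach mood optative ach- → achleklimheko.
Attach number dual uk- → ukachleklimheko.
Apply vowel harmony: ukachleklimheko → ukachlaklumheko.
Apply epenthesis: ukachlaklumheko → ukachelakelumeheko.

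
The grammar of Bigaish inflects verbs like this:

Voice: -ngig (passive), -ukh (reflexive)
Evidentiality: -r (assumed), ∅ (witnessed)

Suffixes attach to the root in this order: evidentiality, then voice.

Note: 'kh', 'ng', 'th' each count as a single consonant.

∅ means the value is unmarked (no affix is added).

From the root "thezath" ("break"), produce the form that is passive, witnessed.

thezathngig

evidentiality = witnessed: zero marking, form stays thezath.
Attach voice passive -ngig → thezathngig.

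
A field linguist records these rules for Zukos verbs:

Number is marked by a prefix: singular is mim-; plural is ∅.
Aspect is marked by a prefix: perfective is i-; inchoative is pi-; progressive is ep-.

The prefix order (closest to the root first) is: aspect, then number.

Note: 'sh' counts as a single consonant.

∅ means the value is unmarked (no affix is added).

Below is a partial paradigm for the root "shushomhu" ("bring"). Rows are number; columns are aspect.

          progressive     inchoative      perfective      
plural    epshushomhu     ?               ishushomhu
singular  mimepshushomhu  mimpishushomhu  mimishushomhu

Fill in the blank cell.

Attach aspect inchoative pi- → pishushomhu.
number = plural: zero marking, form stays pishushomhu.

pishushomhu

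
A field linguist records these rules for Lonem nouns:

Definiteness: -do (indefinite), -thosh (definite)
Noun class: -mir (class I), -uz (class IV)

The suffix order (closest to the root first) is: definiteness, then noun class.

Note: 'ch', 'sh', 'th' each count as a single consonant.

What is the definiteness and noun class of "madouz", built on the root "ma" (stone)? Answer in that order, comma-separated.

Segment: ma-do-uz.
definiteness: -do → indefinite.
noun class: -uz → class IV.

indefinite, class IV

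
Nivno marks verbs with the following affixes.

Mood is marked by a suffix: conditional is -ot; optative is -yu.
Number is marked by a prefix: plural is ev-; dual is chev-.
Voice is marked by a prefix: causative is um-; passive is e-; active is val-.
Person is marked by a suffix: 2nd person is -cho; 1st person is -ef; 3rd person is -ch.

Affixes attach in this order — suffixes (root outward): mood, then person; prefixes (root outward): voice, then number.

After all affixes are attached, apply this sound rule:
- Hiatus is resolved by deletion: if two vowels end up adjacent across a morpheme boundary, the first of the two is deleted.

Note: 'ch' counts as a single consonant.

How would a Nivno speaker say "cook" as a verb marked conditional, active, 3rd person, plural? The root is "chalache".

evvalchalachotch

Attach mood conditional -ot → chalacheot.
Attach voice active val- → valchalacheot.
Attach person 3rd person -ch → valchalacheotch.
Attach number plural ev- → evvalchalacheotch.
Apply vowel deletion: evvalchalacheotch → evvalchalachotch.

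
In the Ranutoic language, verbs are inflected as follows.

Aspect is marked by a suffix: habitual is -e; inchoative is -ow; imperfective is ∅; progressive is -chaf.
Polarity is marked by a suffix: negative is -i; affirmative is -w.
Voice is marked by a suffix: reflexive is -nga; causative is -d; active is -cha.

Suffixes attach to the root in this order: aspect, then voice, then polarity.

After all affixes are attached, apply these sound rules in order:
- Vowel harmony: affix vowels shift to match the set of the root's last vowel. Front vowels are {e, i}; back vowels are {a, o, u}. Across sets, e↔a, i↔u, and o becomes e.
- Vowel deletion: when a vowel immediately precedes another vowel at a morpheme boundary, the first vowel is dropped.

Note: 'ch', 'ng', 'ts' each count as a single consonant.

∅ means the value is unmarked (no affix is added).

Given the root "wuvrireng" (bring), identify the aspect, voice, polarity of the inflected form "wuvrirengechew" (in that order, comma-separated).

Segment: wuvrireng-e-cha-w.
aspect: -e → habitual.
voice: -cha → active.
polarity: -w → affirmative.

habitual, active, affirmative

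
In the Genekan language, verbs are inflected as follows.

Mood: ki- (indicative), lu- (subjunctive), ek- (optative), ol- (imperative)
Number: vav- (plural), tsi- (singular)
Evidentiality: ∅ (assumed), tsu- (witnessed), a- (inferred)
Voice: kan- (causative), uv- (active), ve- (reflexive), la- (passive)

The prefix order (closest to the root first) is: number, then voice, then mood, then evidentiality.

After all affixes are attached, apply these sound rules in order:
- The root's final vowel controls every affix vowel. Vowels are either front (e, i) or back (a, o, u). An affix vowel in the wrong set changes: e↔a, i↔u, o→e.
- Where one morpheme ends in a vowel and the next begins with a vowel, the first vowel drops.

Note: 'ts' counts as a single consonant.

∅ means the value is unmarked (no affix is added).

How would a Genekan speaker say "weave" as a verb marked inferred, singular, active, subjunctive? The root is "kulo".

aluvtsukulo

Attach number singular tsi- → tsikulo.
Attach voice active uv- → uvtsikulo.
Attach mood subjunctive lu- → luuvtsikulo.
Attach evidentiality inferred a- → aluuvtsikulo.
Apply vowel harmony: aluuvtsikulo → aluuvtsukulo.
Apply vowel deletion: aluuvtsukulo → aluvtsukulo.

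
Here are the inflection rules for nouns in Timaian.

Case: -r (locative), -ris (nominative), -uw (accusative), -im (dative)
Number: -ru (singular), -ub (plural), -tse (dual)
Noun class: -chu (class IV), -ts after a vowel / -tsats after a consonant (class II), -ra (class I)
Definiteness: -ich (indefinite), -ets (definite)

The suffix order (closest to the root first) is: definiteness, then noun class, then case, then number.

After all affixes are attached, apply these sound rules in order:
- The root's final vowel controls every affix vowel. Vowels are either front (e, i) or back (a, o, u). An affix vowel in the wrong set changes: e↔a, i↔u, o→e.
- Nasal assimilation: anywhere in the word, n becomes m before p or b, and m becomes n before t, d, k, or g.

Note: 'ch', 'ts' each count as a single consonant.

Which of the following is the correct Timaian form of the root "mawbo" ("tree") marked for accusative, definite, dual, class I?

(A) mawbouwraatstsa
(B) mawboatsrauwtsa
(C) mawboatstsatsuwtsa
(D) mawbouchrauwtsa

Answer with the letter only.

Attach definiteness definite -ets → mawboets.
Attach noun class class I -ra → mawboetsra.
Attach case accusative -uw → mawboetsrauw.
Attach number dual -tse → mawboetsrauwtse.
Apply vowel harmony: mawboetsrauwtse → mawboatsrauwtsa.
Nasal assimilation: no change.
So the correct form is mawboatsrauwtsa, option (B).
(A) mawbouwraatstsa is wrong: it has the affixes in the wrong order.
(C) mawboatstsatsuwtsa is wrong: it uses class II instead of class I for noun class.
(D) mawbouchrauwtsa is wrong: it uses indefinite instead of definite for definiteness.

B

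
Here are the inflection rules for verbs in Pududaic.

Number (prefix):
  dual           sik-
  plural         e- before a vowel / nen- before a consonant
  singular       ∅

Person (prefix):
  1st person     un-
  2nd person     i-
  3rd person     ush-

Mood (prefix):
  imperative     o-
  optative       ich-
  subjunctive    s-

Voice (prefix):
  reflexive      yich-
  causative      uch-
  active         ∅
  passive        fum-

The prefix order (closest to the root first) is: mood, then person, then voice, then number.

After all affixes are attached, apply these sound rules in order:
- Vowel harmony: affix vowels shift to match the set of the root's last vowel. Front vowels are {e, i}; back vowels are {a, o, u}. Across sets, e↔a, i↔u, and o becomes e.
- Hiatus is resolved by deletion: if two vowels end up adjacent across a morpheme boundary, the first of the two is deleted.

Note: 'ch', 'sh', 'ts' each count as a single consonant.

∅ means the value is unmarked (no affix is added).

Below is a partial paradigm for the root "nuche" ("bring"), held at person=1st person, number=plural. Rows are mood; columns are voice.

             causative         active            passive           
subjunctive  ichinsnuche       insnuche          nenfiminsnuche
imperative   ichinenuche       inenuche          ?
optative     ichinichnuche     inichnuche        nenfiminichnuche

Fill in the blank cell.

nenfiminenuche

Attach mood imperative o- → onuche.
Attach person 1st person un- → unonuche.
Attach voice passive fum- → fumunonuche.
Attach number plural nen- (before consonant 'f') → nenfumunonuche.
Apply vowel harmony: nenfumunonuche → nenfiminenuche.
Vowel deletion: no change.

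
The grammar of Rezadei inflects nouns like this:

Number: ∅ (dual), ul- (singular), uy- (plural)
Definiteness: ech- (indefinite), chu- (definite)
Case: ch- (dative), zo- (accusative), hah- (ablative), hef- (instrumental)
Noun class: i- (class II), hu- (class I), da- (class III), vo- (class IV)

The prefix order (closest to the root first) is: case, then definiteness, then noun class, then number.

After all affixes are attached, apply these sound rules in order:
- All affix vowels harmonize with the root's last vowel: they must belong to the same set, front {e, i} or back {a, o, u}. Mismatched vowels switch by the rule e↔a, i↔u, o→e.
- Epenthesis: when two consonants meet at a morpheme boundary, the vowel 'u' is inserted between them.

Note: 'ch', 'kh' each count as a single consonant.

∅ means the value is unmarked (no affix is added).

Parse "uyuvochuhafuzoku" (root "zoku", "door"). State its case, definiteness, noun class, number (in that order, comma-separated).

instrumental, definite, class IV, plural

Segment: uy-vo-chu-hef-zoku.
case: hef- → instrumental.
definiteness: chu- → definite.
noun class: vo- → class IV.
number: uy- → plural.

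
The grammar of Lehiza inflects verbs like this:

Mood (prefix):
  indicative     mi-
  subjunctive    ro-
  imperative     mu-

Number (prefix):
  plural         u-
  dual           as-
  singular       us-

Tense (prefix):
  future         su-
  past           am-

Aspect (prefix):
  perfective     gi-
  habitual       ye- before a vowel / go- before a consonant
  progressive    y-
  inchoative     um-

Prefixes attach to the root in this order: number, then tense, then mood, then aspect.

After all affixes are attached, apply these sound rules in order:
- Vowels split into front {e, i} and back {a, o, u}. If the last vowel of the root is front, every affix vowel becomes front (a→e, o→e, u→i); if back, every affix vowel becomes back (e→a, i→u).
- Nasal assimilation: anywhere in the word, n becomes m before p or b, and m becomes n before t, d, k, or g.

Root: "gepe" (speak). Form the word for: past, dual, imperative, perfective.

gimiemesgepe

Attach number dual as- → asgepe.
Attach tense past am- → amasgepe.
Attach mood imperative mu- → muamasgepe.
Attach aspect perfective gi- → gimuamasgepe.
Apply vowel harmony: gimuamasgepe → gimiemesgepe.
Nasal assimilation: no change.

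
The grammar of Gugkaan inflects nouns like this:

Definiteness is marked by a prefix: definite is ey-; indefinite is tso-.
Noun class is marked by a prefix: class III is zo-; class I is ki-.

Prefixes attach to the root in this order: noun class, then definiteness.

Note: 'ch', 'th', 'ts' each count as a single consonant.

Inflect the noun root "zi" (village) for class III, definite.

Attach noun class class III zo- → zozi.
Attach definiteness definite ey- → eyzozi.

eyzozi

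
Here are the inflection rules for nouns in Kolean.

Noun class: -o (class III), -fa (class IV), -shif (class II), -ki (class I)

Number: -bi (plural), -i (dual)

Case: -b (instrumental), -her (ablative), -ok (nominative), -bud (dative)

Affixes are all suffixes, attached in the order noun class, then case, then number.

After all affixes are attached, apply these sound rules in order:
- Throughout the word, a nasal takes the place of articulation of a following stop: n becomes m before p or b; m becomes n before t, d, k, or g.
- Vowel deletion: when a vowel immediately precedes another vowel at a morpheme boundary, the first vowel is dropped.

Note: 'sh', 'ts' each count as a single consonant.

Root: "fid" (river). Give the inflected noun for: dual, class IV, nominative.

Attach noun class class IV -fa → fidfa.
Attach case nominative -ok → fidfaok.
Attach number dual -i → fidfaoki.
Nasal assimilation: no change.
Apply vowel deletion: fidfaoki → fidfoki.

fidfoki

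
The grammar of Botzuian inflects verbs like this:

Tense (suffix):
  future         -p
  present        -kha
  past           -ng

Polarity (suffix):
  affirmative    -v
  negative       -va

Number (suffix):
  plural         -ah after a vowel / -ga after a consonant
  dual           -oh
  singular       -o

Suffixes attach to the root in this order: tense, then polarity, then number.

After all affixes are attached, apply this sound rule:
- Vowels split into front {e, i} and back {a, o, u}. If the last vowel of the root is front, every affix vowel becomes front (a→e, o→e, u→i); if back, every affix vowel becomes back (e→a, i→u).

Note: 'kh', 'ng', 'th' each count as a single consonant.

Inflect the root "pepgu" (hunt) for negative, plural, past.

pepgungvaah

Attach tense past -ng → pepgung.
Attach polarity negative -va → pepgungva.
Attach number plural -ah (after vowel 'a') → pepgungvaah.
Vowel harmony: no change.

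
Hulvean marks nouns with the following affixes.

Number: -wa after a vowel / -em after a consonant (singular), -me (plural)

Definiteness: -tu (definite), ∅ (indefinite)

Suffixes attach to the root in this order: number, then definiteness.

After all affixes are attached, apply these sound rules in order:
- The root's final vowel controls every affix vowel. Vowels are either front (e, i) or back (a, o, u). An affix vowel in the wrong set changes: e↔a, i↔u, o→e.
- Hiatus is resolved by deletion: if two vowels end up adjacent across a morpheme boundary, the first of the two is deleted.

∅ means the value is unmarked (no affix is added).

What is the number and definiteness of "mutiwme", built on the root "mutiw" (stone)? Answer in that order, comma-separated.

plural, indefinite

Segment: mutiw-me.
number: -me → plural.
definiteness: ∅ → indefinite.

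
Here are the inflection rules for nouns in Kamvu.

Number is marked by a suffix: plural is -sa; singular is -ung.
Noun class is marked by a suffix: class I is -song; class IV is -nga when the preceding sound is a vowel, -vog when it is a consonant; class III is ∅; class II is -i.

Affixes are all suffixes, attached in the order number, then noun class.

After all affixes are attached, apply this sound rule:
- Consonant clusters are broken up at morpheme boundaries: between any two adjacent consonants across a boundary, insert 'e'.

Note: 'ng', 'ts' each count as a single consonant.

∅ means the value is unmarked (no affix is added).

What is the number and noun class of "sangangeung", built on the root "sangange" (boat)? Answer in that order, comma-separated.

Segment: sangange-ung.
number: -ung → singular.
noun class: ∅ → class III.

singular, class III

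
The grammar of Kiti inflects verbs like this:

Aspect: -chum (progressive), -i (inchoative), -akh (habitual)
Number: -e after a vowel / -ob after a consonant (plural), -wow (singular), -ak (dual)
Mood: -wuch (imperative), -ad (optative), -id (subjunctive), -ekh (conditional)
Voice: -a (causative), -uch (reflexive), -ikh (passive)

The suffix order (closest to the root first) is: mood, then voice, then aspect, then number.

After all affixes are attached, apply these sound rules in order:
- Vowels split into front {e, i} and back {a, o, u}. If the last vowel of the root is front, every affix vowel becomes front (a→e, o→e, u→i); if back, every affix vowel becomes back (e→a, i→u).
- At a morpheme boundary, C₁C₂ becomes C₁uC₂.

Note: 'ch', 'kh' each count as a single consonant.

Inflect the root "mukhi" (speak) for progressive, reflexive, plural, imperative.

mukhiwichichuchimeb

Attach mood imperative -wuch → mukhiwuch.
Attach voice reflexive -uch → mukhiwuchuch.
Attach aspect progressive -chum → mukhiwuchuchchum.
Attach number plural -ob (after consonant 'm') → mukhiwuchuchchumob.
Apply vowel harmony: mukhiwuchuchchumob → mukhiwichichchimeb.
Apply epenthesis: mukhiwichichchimeb → mukhiwichichuchimeb.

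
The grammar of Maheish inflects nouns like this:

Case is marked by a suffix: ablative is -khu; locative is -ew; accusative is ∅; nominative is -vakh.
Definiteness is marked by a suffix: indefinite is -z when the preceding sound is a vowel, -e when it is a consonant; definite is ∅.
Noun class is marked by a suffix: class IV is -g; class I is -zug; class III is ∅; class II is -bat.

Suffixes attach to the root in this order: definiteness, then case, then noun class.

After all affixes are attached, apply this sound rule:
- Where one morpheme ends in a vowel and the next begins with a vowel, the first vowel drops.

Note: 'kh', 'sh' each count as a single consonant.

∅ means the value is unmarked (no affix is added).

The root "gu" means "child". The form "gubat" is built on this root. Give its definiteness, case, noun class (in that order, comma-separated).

Segment: gu-bat.
definiteness: ∅ → definite.
case: ∅ → accusative.
noun class: -bat → class II.

definite, accusative, class II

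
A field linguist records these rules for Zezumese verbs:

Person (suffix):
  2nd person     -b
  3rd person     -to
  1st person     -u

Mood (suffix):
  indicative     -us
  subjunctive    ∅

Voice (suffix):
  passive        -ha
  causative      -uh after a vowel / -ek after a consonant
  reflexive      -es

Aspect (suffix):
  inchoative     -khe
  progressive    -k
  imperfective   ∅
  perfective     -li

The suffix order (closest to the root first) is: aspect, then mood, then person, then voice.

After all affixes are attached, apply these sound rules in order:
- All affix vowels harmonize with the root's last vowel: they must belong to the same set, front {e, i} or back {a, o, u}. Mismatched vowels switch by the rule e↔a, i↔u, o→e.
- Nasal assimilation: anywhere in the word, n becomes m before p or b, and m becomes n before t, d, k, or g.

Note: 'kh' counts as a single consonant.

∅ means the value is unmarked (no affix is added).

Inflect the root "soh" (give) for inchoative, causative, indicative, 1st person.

Attach aspect inchoative -khe → sohkhe.
Attach mood indicative -us → sohkheus.
Attach person 1st person -u → sohkheusu.
Attach voice causative -uh (after vowel 'u') → sohkheusuuh.
Apply vowel harmony: sohkheusuuh → sohkhausuuh.
Nasal assimilation: no change.

sohkhausuuh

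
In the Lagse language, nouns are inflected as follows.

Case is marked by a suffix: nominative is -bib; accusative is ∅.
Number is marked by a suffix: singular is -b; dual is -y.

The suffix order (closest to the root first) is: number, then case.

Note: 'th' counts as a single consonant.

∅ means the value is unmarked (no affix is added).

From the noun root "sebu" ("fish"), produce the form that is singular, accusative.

Attach number singular -b → sebub.
case = accusative: zero marking, form stays sebub.

sebub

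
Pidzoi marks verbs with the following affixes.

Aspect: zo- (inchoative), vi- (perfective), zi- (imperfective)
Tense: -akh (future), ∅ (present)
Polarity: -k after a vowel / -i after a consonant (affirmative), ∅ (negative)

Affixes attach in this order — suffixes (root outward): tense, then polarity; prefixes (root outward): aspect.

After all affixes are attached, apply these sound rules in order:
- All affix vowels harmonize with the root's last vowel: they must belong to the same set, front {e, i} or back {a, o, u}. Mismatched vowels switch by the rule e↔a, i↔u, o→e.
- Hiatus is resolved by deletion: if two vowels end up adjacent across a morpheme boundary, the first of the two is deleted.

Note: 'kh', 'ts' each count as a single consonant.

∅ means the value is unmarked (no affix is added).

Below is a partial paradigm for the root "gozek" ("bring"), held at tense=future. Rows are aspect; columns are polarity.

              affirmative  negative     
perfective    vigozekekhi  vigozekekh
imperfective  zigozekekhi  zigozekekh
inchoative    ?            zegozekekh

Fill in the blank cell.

Attach tense future -akh → gozekakh.
Attach polarity affirmative -i (after consonant 'kh') → gozekakhi.
Attach aspect inchoative zo- → zogozekakhi.
Apply vowel harmony: zogozekakhi → zegozekekhi.
Vowel deletion: no change.

zegozekekhi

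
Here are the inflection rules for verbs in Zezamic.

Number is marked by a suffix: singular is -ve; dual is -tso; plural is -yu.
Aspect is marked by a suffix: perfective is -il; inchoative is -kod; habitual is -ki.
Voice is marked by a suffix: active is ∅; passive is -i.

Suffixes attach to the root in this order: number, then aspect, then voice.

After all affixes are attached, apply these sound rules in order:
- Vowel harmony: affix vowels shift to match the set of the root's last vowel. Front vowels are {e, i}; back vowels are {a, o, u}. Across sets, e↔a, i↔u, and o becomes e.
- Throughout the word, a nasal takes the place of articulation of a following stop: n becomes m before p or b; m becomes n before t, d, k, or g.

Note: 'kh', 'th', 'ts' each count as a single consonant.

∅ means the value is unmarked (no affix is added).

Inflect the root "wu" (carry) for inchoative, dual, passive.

wutsokodu

Attach number dual -tso → wutso.
Attach aspect inchoative -kod → wutsokod.
Attach voice passive -i → wutsokodi.
Apply vowel harmony: wutsokodi → wutsokodu.
Nasal assimilation: no change.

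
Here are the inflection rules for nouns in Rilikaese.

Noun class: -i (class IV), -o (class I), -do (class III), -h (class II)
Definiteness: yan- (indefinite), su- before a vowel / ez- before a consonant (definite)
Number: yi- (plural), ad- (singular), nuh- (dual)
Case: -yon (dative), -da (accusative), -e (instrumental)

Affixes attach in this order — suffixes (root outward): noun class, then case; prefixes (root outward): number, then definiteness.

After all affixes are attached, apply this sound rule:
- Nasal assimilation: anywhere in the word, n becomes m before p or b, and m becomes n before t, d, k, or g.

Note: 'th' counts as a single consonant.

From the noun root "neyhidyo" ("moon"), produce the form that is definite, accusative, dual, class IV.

eznuhneyhidyoida

Attach noun class class IV -i → neyhidyoi.
Attach number dual nuh- → nuhneyhidyoi.
Attach case accusative -da → nuhneyhidyoida.
Attach definiteness definite ez- (before consonant 'n') → eznuhneyhidyoida.
Nasal assimilation: no change.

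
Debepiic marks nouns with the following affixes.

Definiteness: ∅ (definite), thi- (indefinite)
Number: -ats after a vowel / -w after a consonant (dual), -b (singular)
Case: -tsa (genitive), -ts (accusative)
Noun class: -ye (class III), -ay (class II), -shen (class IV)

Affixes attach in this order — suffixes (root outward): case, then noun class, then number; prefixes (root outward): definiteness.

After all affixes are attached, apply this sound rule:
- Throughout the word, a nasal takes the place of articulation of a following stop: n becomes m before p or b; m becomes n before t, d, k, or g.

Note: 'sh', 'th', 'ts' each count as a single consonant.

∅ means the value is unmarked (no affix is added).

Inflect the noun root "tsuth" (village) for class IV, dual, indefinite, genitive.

thitsuthtsashenw

Attach case genitive -tsa → tsuthtsa.
Attach noun class class IV -shen → tsuthtsashen.
Attach number dual -w (after consonant 'n') → tsuthtsashenw.
Attach definiteness indefinite thi- → thitsuthtsashenw.
Nasal assimilation: no change.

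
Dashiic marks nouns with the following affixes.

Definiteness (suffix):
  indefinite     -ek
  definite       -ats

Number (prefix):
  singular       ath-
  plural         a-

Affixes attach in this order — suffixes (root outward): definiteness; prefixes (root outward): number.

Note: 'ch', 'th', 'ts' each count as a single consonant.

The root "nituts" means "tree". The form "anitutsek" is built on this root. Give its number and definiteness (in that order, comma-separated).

Segment: a-nituts-ek.
number: a- → plural.
definiteness: -ek → indefinite.

plural, indefinite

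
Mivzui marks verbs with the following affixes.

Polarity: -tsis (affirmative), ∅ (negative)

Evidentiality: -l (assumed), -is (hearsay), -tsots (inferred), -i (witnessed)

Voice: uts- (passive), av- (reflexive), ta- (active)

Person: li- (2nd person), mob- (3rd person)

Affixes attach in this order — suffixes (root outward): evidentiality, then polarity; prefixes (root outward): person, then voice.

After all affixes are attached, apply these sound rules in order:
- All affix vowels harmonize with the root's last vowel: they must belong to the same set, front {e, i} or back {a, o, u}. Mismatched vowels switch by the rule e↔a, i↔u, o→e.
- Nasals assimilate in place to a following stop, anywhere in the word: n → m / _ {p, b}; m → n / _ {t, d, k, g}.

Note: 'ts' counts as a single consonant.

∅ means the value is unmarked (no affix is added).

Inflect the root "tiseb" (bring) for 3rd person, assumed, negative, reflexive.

evmebtisebl

Attach evidentiality assumed -l → tisebl.
Attach person 3rd person mob- → mobtisebl.
polarity = negative: zero marking, form stays mobtisebl.
Attach voice reflexive av- → avmobtisebl.
Apply vowel harmony: avmobtisebl → evmebtisebl.
Nasal assimilation: no change.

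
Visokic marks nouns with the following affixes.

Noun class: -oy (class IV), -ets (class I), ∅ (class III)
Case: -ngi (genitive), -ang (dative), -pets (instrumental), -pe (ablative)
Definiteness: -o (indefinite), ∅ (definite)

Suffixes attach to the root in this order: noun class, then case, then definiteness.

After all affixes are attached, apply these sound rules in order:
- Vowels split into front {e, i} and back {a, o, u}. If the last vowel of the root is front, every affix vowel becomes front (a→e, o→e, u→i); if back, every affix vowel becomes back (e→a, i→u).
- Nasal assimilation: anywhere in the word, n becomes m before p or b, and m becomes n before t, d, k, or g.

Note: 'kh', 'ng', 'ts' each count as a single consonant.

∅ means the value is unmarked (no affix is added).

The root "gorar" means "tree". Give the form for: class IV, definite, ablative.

Attach noun class class IV -oy → goraroy.
Attach case ablative -pe → goraroype.
definiteness = definite: zero marking, form stays goraroype.
Apply vowel harmony: goraroype → goraroypa.
Nasal assimilation: no change.

goraroypa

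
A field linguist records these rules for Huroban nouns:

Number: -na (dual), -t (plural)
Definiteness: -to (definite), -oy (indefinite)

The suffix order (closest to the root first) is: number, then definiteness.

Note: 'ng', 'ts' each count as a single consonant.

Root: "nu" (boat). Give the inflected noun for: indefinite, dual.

nunaoy

Attach number dual -na → nuna.
Attach definiteness indefinite -oy → nunaoy.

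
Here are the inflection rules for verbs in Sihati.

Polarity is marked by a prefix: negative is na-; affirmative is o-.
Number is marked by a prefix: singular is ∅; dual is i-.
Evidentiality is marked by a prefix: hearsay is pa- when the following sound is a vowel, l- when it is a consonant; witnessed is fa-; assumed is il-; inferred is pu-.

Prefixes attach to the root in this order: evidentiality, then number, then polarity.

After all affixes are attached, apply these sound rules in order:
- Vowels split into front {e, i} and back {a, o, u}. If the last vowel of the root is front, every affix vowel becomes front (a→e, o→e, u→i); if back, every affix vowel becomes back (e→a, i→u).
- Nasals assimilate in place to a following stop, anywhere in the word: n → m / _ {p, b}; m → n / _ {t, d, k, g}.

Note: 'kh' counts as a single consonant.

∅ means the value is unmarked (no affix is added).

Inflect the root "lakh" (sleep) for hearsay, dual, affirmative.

oullakh

Attach evidentiality hearsay l- (before consonant 'l') → llakh.
Attach number dual i- → illakh.
Attach polarity affirmative o- → oillakh.
Apply vowel harmony: oillakh → oullakh.
Nasal assimilation: no change.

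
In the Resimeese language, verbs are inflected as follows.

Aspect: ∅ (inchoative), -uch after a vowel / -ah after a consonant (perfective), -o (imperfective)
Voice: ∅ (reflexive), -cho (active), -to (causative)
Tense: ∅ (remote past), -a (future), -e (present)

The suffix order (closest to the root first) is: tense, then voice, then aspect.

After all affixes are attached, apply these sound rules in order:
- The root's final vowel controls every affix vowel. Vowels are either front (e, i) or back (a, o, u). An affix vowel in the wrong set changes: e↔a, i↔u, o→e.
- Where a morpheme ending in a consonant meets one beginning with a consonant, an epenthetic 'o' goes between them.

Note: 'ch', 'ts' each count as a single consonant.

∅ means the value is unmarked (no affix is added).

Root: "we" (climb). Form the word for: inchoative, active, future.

Attach tense future -a → wea.
Attach voice active -cho → weacho.
aspect = inchoative: zero marking, form stays weacho.
Apply vowel harmony: weacho → weeche.
Epenthesis: no change.

weeche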